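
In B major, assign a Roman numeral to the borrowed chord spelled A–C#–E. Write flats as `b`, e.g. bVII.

The root A is the lowered 7th scale degree — diatonically B major has A# there. A–C#–E is a major chord — the form found in B minor, not the diatonic vii° (A#dim). Borrowed into B major it is written bVII.

bVII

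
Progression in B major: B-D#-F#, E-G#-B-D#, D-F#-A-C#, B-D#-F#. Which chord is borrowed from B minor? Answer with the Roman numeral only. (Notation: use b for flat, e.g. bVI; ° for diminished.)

bIIImaj7

In B major the diatonic chords are B, C#m, D#m, E, F#, G#m, A#dim. B–D#–F# = B and E–G#–B–D# = Emaj7 both belong to that set. D–F#–A–C# is not: scale degree 3 in B major carries D#m (iii). In B minor the chord on that degree is Dmaj7, so here it functions as bIIImaj7, borrowed from the parallel minor.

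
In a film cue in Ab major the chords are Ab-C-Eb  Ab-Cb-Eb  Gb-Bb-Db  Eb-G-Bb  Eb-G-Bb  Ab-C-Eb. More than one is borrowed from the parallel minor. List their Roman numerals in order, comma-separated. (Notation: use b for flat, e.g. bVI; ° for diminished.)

In Ab major the diatonic chords are Ab, Bbm, Cm, Db, Eb, Fm, Gdim. Ab–C–Eb = Ab and Eb–G–Bb = Eb are both diatonic. But Ab–Cb–Eb is foreign: the diatonic I on degree 1 is Ab, whereas Abm comes from Ab minor. It is labeled i. But Gb–Bb–Db is foreign: the diatonic vii° on degree 7 is Gdim, whereas Gb comes from Ab minor. It is labeled bVII.

i, bVII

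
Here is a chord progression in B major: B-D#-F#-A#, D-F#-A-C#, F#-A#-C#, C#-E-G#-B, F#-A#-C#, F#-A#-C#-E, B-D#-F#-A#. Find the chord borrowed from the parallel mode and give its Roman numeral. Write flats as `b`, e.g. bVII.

bIIImaj7

In B major the diatonic chords are B, C#m, D#m, E, F#, G#m, A#dim. Of the given chords, B–D#–F#–A# = Bmaj7, F#–A#–C# = F#, C#–E–G#–B = C#m7 and F#–A#–C#–E = F#7 are diatonic. But D–F#–A–C# is foreign: the diatonic iii on degree 3 is D#m, whereas Dmaj7 comes from B minor. It is labeled bIIImaj7.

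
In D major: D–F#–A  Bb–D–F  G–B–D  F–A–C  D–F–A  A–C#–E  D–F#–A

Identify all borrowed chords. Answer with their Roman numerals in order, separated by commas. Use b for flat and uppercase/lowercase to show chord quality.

bVI, bIII, i

D major has the diatonic set D, Em, F#m, G, A, Bm, C#dim. D–F#–A = D, G–B–D = G and A–C#–E = A all belong to that set. Bb–D–F doesn't fit — on degree 6 D major would have Bm (vi). Bb is the degree-6 chord of D minor, so it is the borrowed bVI. But F–A–C is foreign: the diatonic iii on degree 3 is F#m, whereas F comes from D minor. It is labeled bIII. D–F–A doesn't fit — on degree 1 D major would have D (I). Dm is the degree-1 chord of D minor, so it is the borrowed i.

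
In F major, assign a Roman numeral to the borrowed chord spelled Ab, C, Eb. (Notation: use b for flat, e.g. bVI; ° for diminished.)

bIII

In F major scale degree 3 is A; Ab is its lowered form, from F minor. The diatonic chord on degree 3 would be Am (iii), but Ab–C–Eb is the major chord from F minor. As a borrowed chord it is labeled bIII.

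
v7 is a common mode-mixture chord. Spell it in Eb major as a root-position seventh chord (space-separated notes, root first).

v7 is built on scale degree 5, which is Bb in both Eb major and its parallel. In Eb minor the chord on Bb is Bb–Db–F–Ab.

Bb Db F Ab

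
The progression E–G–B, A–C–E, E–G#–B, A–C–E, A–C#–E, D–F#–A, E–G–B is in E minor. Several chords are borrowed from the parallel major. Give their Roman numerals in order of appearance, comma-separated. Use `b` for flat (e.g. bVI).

In E minor (with V from harmonic minor) the diatonic chords are Em, F#dim, G, Am, B, C, D. Of the given chords, E–G–B = Em, A–C–E = Am and D–F#–A = D are diatonic. E–G#–B is not: scale degree 1 in E minor carries Em (i). In E major the chord on that degree is E, so here it functions as I, borrowed from the parallel major. A–C#–E doesn't fit — on degree 4 E minor would have Am (iv). A is the degree-4 chord of E major, so it is the borrowed IV.

I, IV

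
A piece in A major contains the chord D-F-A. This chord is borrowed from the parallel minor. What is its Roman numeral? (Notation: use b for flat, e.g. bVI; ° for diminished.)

iv

D is scale degree 4 in A major. D–F–A is a minor chord — the form found in A minor, not the diatonic IV (D). Borrowed into A major it is written iv.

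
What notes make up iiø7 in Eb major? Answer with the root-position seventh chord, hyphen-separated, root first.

iiø7 is built on scale degree 2, which is F in both Eb major and its parallel. Building the half-diminished-seventh chord from the parallel minor on F: F–Ab–Cb–Eb.

F-Ab-Cb-Eb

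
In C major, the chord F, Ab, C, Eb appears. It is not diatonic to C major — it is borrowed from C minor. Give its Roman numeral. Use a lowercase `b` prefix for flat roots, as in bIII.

F is scale degree 4 in C major. F–Ab–C–Eb is a minor-seventh chord — the form found in C minor, not the diatonic IV (F). Borrowed into C major it is written iv7.

iv7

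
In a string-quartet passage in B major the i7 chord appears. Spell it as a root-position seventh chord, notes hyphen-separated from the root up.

i7 is built on scale degree 1, which is B in both B major and its parallel. Stacking thirds in B minor on B gives B–D–F#–A.

B-D-F#-A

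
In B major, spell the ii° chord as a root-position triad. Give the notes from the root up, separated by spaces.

The root, C#, is scale degree 2 — the same note in B major and B minor; only the chord quality changes. Building the diminished chord from the parallel minor on C#: C#–E–G.

C# E G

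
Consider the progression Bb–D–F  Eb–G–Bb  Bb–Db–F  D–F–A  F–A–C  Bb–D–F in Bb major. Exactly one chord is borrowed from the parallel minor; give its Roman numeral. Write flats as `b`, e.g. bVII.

i

In Bb major the diatonic chords are Bb, Cm, Dm, Eb, F, Gm, Adim. Of the given chords, Bb–D–F = Bb, Eb–G–Bb = Eb, D–F–A = Dm and F–A–C = F are diatonic. But Bb–Db–F is foreign: the diatonic I on degree 1 is Bb, whereas Bbm comes from Bb minor. It is labeled i.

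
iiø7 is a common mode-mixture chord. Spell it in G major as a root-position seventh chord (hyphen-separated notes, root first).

A-C-Eb-G

The root, A, is scale degree 2 — the same note in G major and G minor; only the chord quality changes. Building the half-diminished-seventh chord from the parallel minor on A: A–C–Eb–G.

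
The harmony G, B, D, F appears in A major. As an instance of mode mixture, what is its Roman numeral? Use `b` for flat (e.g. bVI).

In A major scale degree 7 is G#; G is its lowered form, from A minor. The diatonic chord on degree 7 would be G#dim (vii°), but G–B–D–F is the dominant-seventh chord from A minor. As a borrowed chord it is labeled bVII7.

bVII7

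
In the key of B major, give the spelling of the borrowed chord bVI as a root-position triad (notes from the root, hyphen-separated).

The root of bVI is the lowered 6th degree: G# becomes G. Building the major chord from the parallel minor on G: G–B–D.

G-B-D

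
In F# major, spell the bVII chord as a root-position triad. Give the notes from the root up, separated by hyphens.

The root of bVII is the lowered 7th degree: E# becomes E. Stacking thirds in F# minor on E gives E–G#–B.

E-G#-B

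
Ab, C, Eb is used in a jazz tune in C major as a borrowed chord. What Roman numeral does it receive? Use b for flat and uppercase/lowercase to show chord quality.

bVI

In C major scale degree 6 is A; Ab is its lowered form, from C minor. Diatonically C major has Am (vi) on that degree; Ab–C–Eb is instead the major chord native to C minor, so it takes the label bVI.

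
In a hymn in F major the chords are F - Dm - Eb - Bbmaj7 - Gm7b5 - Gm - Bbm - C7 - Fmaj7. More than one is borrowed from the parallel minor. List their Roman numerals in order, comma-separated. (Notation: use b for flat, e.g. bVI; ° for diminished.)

In F major the diatonic chords are F, Gm, Am, Bb, C, Dm, Edim. F, Dm, Bbmaj7, Gm, C7 and Fmaj7 are all diatonic. Eb (Eb–G–Bb) doesn't fit — on degree 7 F major would have Edim (vii°). Eb is the degree-7 chord of F minor, so it is the borrowed bVII. But Gm7b5 (G–Bb–Db–F) is foreign: the diatonic ii on degree 2 is Gm, whereas Gm7b5 comes from F minor. It is labeled iiø7. But Bbm (Bb–Db–F) is foreign: the diatonic IV on degree 4 is Bb, whereas Bbm comes from F minor. It is labeled iv.

bVII, iiø7, iv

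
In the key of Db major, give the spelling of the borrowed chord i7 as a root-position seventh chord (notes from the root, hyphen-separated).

Db-Fb-Ab-Cb

The root, Db, is scale degree 1 — the same note in Db major and Db minor; only the chord quality changes. Stacking thirds in Db minor on Db gives Db–Fb–Ab–Cb.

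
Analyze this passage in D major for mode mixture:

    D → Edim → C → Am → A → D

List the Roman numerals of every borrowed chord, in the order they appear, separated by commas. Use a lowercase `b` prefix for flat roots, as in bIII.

D major has the diatonic set D, Em, F#m, G, A, Bm, C#dim. Of the given chords, D and A are diatonic. But Edim (E–G–Bb) is foreign: the diatonic ii on degree 2 is Em, whereas Edim comes from D minor. It is labeled ii°. C (C–E–G) doesn't fit — on degree 7 D major would have C#dim (vii°). C is the degree-7 chord of D minor, so it is the borrowed bVII. Am (A–C–E) doesn't fit — on degree 5 D major would have A (V). Am is the degree-5 chord of D minor, so it is the borrowed v.

ii°, bVII, v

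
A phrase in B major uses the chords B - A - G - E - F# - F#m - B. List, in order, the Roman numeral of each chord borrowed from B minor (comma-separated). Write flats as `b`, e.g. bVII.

The diatonic triads in B major are B, C#m, D#m, E, F#, G#m, A#dim. Of the given chords, B, E and F# are diatonic. A (A–C#–E) doesn't fit — on degree 7 B major would have A#dim (vii°). A is the degree-7 chord of B minor, so it is the borrowed bVII. But G (G–B–D) is foreign: the diatonic vi on degree 6 is G#m, whereas G comes from B minor. It is labeled bVI. F#m (F#–A–C#) doesn't fit — on degree 5 B major would have F# (V). F#m is the degree-5 chord of B minor, so it is the borrowed v.

bVII, bVI, v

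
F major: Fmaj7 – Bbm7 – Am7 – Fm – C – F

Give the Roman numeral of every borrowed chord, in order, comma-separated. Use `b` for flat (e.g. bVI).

iv7, i

F major has the diatonic set F, Gm, Am, Bb, C, Dm, Edim. Of the given chords, Fmaj7, Am7, C and F are diatonic. But Bbm7 (Bb–Db–F–Ab) is foreign: the diatonic IV on degree 4 is Bb, whereas Bbm7 comes from F minor. It is labeled iv7. But Fm (F–Ab–C) is foreign: the diatonic I on degree 1 is F, whereas Fm comes from F minor. It is labeled i.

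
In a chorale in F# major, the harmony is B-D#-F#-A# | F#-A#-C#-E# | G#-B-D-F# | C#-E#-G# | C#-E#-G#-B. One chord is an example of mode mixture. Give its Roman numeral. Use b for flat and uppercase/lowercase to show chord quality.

iiø7

In F# major the diatonic chords are F#, G#m, A#m, B, C#, D#m, E#dim. B–D#–F#–A# = Bmaj7, F#–A#–C#–E# = F#maj7, C#–E#–G# = C# and C#–E#–G#–B = C#7 all belong to that set. G#–B–D–F# doesn't fit — on degree 2 F# major would have G#m (ii). G#m7b5 is the degree-2 chord of F# minor, so it is the borrowed iiø7.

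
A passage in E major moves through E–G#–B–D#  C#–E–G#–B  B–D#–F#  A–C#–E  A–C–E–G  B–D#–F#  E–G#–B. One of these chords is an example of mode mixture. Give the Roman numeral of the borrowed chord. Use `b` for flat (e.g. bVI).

iv7

The diatonic triads in E major are E, F#m, G#m, A, B, C#m, D#dim. E–G#–B–D# = Emaj7, C#–E–G#–B = C#m7, B–D#–F# = B, A–C#–E = A and E–G#–B = E all belong to that set. A–C–E–G is not: scale degree 4 in E major carries A (IV). In E minor the chord on that degree is Am7, so here it functions as iv7, borrowed from the parallel minor.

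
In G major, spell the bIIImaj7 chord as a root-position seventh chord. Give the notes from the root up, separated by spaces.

Bb D F A

bIIImaj7 is built on the lowered scale degree 3. In G major degree 3 is B; lowered it becomes Bb. Building the major-seventh chord from the parallel minor on Bb: Bb–D–F–A.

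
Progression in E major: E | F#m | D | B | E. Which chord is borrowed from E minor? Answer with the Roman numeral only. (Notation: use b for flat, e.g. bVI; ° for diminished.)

The diatonic triads in E major are E, F#m, G#m, A, B, C#m, D#dim. Of the given chords, E, F#m and B are diatonic. D (D–F#–A) doesn't fit — on degree 7 E major would have D#dim (vii°). D is the degree-7 chord of E minor, so it is the borrowed bVII.

bVII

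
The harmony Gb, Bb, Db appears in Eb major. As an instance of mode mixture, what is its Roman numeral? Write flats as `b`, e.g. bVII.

Gb is the lowered form of scale degree 3 in Eb major (the diatonic degree 3 is G). Diatonically Eb major has Gm (iii) on that degree; Gb–Bb–Db is instead the major chord native to Eb minor, so it takes the label bIII.

bIII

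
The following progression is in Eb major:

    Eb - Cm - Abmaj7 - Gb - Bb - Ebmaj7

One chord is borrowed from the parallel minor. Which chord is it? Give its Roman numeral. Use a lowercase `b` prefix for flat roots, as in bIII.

The diatonic triads in Eb major are Eb, Fm, Gm, Ab, Bb, Cm, Ddim. Eb, Cm, Abmaj7, Bb and Ebmaj7 all belong to that set. But Gb (Gb–Bb–Db) is foreign: the diatonic iii on degree 3 is Gm, whereas Gb comes from Eb minor. It is labeled bIII.

bIII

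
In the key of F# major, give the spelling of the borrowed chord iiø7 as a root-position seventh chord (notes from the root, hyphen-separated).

G#-B-D-F#

The root, G#, is scale degree 2 — the same note in F# major and F# minor; only the chord quality changes. In F# minor the chord on G# is G#–B–D–F#.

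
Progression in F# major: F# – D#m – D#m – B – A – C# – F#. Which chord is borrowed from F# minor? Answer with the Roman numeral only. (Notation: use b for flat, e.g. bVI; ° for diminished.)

In F# major the diatonic chords are F#, G#m, A#m, B, C#, D#m, E#dim. Of the given chords, F#, D#m, B and C# are diatonic. A (A–C#–E) is not: scale degree 3 in F# major carries A#m (iii). In F# minor the chord on that degree is A, so here it functions as bIII, borrowed from the parallel minor.

bIII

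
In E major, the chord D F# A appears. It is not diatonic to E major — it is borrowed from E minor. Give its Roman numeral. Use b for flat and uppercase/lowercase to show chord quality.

D is the lowered form of scale degree 7 in E major (the diatonic degree 7 is D#). Diatonically E major has D#dim (vii°) on that degree; D–F#–A is instead the major chord native to E minor, so it takes the label bVII.

bVII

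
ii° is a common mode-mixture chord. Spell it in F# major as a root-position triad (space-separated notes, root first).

G# B D

ii° is built on scale degree 2, which is G# in both F# major and its parallel. Stacking thirds in F# minor on G# gives G#–B–D.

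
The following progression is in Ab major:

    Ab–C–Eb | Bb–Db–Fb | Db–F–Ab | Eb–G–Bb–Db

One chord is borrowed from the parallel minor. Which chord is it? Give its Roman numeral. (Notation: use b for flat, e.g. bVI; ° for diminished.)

ii°

Ab major has the diatonic set Ab, Bbm, Cm, Db, Eb, Fm, Gdim. Of the given chords, Ab–C–Eb = Ab, Db–F–Ab = Db and Eb–G–Bb–Db = Eb7 are diatonic. Bb–Db–Fb doesn't fit — on degree 2 Ab major would have Bbm (ii). Bbdim is the degree-2 chord of Ab minor, so it is the borrowed ii°.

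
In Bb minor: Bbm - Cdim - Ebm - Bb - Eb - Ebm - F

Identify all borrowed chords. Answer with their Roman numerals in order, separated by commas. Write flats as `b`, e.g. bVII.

I, IV

Bb minor has the diatonic set Bbm, Cdim, Db, Ebm, F, Gb, Ab (with V from harmonic minor). Bbm, Cdim, Ebm and F all belong to that set. But Bb (Bb–D–F) is foreign: the diatonic i on degree 1 is Bbm, whereas Bb comes from Bb major. It is labeled I. Eb (Eb–G–Bb) doesn't fit — on degree 4 Bb minor would have Ebm (iv). Eb is the degree-4 chord of Bb major, so it is the borrowed IV.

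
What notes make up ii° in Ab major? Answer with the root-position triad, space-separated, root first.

The root, Bb, is scale degree 2 — the same note in Ab major and Ab minor; only the chord quality changes. In Ab minor the chord on Bb is Bb–Db–Fb.

Bb Db Fb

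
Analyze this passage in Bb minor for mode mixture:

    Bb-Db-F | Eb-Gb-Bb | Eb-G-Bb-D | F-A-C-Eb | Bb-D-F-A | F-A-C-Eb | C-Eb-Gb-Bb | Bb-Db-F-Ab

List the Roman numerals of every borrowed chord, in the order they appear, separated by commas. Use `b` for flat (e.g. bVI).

IVmaj7, Imaj7

The diatonic triads in Bb minor (with V from harmonic minor) are Bbm, Cdim, Db, Ebm, F, Gb, Ab. Of the given chords, Bb–Db–F = Bbm, Eb–Gb–Bb = Ebm, F–A–C–Eb = F7, C–Eb–Gb–Bb = Cm7b5 and Bb–Db–F–Ab = Bbm7 are diatonic. But Eb–G–Bb–D is foreign: the diatonic iv on degree 4 is Ebm, whereas Ebmaj7 comes from Bb major. It is labeled IVmaj7. Bb–D–F–A is not: scale degree 1 in Bb minor carries Bbm (i). In Bb major the chord on that degree is Bbmaj7, so here it functions as Imaj7, borrowed from the parallel major.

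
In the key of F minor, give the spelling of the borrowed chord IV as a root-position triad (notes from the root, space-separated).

Bb D F

IV is built on scale degree 4, which is Bb in both F minor and its parallel. In F major the chord on Bb is Bb–D–F.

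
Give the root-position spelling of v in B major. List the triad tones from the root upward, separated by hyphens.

F#-A-C#

The root, F#, is scale degree 5 — the same note in B major and B minor; only the chord quality changes. Building the minor chord from the parallel minor on F#: F#–A–C#.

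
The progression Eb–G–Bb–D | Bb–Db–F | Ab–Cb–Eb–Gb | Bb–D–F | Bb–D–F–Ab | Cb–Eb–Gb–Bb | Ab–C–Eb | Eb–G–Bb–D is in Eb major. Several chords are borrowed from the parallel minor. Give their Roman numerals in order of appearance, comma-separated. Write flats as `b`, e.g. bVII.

v, iv7, bVImaj7

In Eb major the diatonic chords are Eb, Fm, Gm, Ab, Bb, Cm, Ddim. Eb–G–Bb–D = Ebmaj7, Bb–D–F = Bb, Bb–D–F–Ab = Bb7 and Ab–C–Eb = Ab all belong to that set. But Bb–Db–F is foreign: the diatonic V on degree 5 is Bb, whereas Bbm comes from Eb minor. It is labeled v. Ab–Cb–Eb–Gb doesn't fit — on degree 4 Eb major would have Ab (IV). Abm7 is the degree-4 chord of Eb minor, so it is the borrowed iv7. But Cb–Eb–Gb–Bb is foreign: the diatonic vi on degree 6 is Cm, whereas Cbmaj7 comes from Eb minor. It is labeled bVImaj7.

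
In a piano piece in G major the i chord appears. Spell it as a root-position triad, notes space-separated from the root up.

G Bb D

i is built on scale degree 1, which is G in both G major and its parallel. Building the minor chord from the parallel minor on G: G–Bb–D.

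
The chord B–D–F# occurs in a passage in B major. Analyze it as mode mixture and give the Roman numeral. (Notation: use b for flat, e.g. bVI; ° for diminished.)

The root B is the diatonic 1st degree of B major; the borrowing shows in the chord quality. The diatonic chord on degree 1 would be B (I), but B–D–F# is the minor chord from B minor. As a borrowed chord it is labeled i.

i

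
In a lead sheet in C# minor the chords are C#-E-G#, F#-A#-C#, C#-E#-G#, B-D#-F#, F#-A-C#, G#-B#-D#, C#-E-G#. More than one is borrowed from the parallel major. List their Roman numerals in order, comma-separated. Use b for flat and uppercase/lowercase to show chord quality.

The diatonic triads in C# minor (with V from harmonic minor) are C#m, D#dim, E, F#m, G#, A, B. Of the given chords, C#–E–G# = C#m, B–D#–F# = B, F#–A–C# = F#m and G#–B#–D# = G# are diatonic. F#–A#–C# is not: scale degree 4 in C# minor carries F#m (iv). In C# major the chord on that degree is F#, so here it functions as IV, borrowed from the parallel major. But C#–E#–G# is foreign: the diatonic i on degree 1 is C#m, whereas C# comes from C# major. It is labeled I.

IV, I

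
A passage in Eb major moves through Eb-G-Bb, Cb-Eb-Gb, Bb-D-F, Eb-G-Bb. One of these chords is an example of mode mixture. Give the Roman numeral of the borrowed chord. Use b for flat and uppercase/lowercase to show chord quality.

The diatonic triads in Eb major are Eb, Fm, Gm, Ab, Bb, Cm, Ddim. Eb–G–Bb = Eb and Bb–D–F = Bb are both diatonic. But Cb–Eb–Gb is foreign: the diatonic vi on degree 6 is Cm, whereas Cb comes from Eb minor. It is labeled bVI.

bVI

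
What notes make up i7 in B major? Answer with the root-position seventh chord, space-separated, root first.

i7 is built on scale degree 1, which is B in both B major and its parallel. Stacking thirds in B minor on B gives B–D–F#–A.

B D F# A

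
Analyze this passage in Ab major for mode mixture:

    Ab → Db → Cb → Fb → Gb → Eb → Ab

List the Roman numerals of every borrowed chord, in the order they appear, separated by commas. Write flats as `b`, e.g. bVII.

bIII, bVI, bVII

Ab major has the diatonic set Ab, Bbm, Cm, Db, Eb, Fm, Gdim. Of the given chords, Ab, Db and Eb are diatonic. But Cb (Cb–Eb–Gb) is foreign: the diatonic iii on degree 3 is Cm, whereas Cb comes from Ab minor. It is labeled bIII. Fb (Fb–Ab–Cb) doesn't fit — on degree 6 Ab major would have Fm (vi). Fb is the degree-6 chord of Ab minor, so it is the borrowed bVI. Gb (Gb–Bb–Db) is not: scale degree 7 in Ab major carries Gdim (vii°). In Ab minor the chord on that degree is Gb, so here it functions as bVII, borrowed from the parallel minor.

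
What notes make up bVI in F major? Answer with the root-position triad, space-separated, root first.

The root of bVI is the lowered 6th degree: D becomes Db. Building the major chord from the parallel minor on Db: Db–F–Ab.

Db F Ab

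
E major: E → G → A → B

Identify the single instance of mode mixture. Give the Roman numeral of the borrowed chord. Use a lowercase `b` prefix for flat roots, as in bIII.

bIII

The diatonic triads in E major are E, F#m, G#m, A, B, C#m, D#dim. E, A and B all belong to that set. G (G–B–D) doesn't fit — on degree 3 E major would have G#m (iii). G is the degree-3 chord of E minor, so it is the borrowed bIII.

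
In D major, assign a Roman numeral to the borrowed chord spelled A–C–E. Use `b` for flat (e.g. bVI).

v

The root A is the diatonic 5th degree of D major; the borrowing shows in the chord quality. Diatonically D major has A (V) on that degree; A–C–E is instead the minor chord native to D minor, so it takes the label v.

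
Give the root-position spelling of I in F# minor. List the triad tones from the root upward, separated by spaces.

F# A# C#

The root, F#, is scale degree 1 — the same note in F# minor and F# major; only the chord quality changes. Stacking thirds in F# major on F# gives F#–A#–C#.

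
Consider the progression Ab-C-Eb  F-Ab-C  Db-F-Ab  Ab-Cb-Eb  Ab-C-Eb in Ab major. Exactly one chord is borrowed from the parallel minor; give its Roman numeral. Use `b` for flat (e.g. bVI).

In Ab major the diatonic chords are Ab, Bbm, Cm, Db, Eb, Fm, Gdim. Of the given chords, Ab–C–Eb = Ab, F–Ab–C = Fm and Db–F–Ab = Db are diatonic. Ab–Cb–Eb doesn't fit — on degree 1 Ab major would have Ab (I). Abm is the degree-1 chord of Ab minor, so it is the borrowed i.

i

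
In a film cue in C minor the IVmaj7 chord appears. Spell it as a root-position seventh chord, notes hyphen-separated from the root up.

F-A-C-E

IVmaj7 is built on scale degree 4, which is F in both C minor and its parallel. Stacking thirds in C major on F gives F–A–C–E.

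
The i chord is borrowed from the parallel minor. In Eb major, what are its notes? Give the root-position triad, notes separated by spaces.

i is built on scale degree 1, which is Eb in both Eb major and its parallel. Stacking thirds in Eb minor on Eb gives Eb–Gb–Bb.

Eb Gb Bb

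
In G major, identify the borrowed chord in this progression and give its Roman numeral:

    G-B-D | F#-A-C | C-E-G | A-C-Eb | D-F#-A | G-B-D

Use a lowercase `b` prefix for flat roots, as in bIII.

The diatonic triads in G major are G, Am, Bm, C, D, Em, F#dim. G–B–D = G, F#–A–C = F#dim, C–E–G = C and D–F#–A = D all belong to that set. But A–C–Eb is foreign: the diatonic ii on degree 2 is Am, whereas Adim comes from G minor. It is labeled ii°.

ii°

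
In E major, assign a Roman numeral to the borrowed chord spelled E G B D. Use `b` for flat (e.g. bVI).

i7

E is scale degree 1 in E major. Diatonically E major has E (I) on that degree; E–G–B–D is instead the minor-seventh chord native to E minor, so it takes the label i7.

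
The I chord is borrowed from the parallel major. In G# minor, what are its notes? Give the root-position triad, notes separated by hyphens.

G#-B#-D#

I is built on scale degree 1, which is G# in both G# minor and its parallel. Stacking thirds in G# major on G# gives G#–B#–D#.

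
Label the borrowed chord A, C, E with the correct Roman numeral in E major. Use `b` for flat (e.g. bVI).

A is scale degree 4 in E major. A–C–E is a minor chord — the form found in E minor, not the diatonic IV (A). Borrowed into E major it is written iv.

iv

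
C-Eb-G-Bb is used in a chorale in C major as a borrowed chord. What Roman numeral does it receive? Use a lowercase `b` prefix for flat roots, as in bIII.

i7

The root C is the diatonic 1st degree of C major; the borrowing shows in the chord quality. The diatonic chord on degree 1 would be C (I), but C–Eb–G–Bb is the minor-seventh chord from C minor. As a borrowed chord it is labeled i7.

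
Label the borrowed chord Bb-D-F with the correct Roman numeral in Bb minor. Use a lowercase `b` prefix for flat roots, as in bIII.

The root Bb is the diatonic 1st degree of Bb minor; the borrowing shows in the chord quality. Bb–D–F is a major chord — the form found in Bb major, not the diatonic i (Bbm). Borrowed into Bb minor it is written I.

I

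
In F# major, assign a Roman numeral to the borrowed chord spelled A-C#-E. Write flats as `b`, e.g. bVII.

A is the lowered form of scale degree 3 in F# major (the diatonic degree 3 is A#). The diatonic chord on degree 3 would be A#m (iii), but A–C#–E is the major chord from F# minor. As a borrowed chord it is labeled bIII.

bIII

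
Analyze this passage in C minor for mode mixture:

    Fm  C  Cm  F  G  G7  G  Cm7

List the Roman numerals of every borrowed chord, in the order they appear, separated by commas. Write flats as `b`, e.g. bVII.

I, IV

C minor has the diatonic set Cm, Ddim, Eb, Fm, G, Ab, Bb (with V from harmonic minor). Fm, Cm, G, G7 and Cm7 all belong to that set. C (C–E–G) is not: scale degree 1 in C minor carries Cm (i). In C major the chord on that degree is C, so here it functions as I, borrowed from the parallel major. F (F–A–C) is not: scale degree 4 in C minor carries Fm (iv). In C major the chord on that degree is F, so here it functions as IV, borrowed from the parallel major.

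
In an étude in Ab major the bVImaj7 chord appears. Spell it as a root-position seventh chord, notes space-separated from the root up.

Fb Ab Cb Eb

The root of bVImaj7 is the lowered 6th degree: F becomes Fb. In Ab minor the chord on Fb is Fb–Ab–Cb–Eb.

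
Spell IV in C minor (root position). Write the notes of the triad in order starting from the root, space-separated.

IV is built on scale degree 4, which is F in both C minor and its parallel. Stacking thirds in C major on F gives F–A–C.

F A C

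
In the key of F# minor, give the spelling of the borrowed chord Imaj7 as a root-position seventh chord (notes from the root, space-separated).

The root, F#, is scale degree 1 — the same note in F# minor and F# major; only the chord quality changes. Stacking thirds in F# major on F# gives F#–A#–C#–E#.

F# A# C# E#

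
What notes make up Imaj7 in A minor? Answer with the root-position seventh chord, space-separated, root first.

Imaj7 is built on scale degree 1, which is A in both A minor and its parallel. Stacking thirds in A major on A gives A–C#–E–G#.

A C# E G#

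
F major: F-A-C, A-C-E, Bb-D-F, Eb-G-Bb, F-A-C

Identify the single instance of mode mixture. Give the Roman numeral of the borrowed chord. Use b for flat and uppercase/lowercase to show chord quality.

In F major the diatonic chords are F, Gm, Am, Bb, C, Dm, Edim. F–A–C = F, A–C–E = Am and Bb–D–F = Bb all belong to that set. Eb–G–Bb doesn't fit — on degree 7 F major would have Edim (vii°). Eb is the degree-7 chord of F minor, so it is the borrowed bVII.

bVII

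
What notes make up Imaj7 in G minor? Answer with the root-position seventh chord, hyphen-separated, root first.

Imaj7 is built on scale degree 1, which is G in both G minor and its parallel. Building the major-seventh chord from the parallel major on G: G–B–D–F#.

G-B-D-F#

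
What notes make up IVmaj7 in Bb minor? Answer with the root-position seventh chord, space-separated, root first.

The root, Eb, is scale degree 4 — the same note in Bb minor and Bb major; only the chord quality changes. Building the major-seventh chord from the parallel major on Eb: Eb–G–Bb–D.

Eb G Bb D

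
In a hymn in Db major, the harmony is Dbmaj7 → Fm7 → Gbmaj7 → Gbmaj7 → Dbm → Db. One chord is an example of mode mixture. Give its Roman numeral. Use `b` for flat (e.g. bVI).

i

The diatonic triads in Db major are Db, Ebm, Fm, Gb, Ab, Bbm, Cdim. Dbmaj7, Fm7, Gbmaj7 and Db are all diatonic. But Dbm (Db–Fb–Ab) is foreign: the diatonic I on degree 1 is Db, whereas Dbm comes from Db minor. It is labeled i.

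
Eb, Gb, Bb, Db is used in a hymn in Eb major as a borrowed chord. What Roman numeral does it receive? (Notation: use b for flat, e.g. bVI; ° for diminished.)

Eb is scale degree 1 in Eb major. Diatonically Eb major has Eb (I) on that degree; Eb–Gb–Bb–Db is instead the minor-seventh chord native to Eb minor, so it takes the label i7.

i7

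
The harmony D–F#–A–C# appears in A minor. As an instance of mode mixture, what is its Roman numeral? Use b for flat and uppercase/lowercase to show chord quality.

IVmaj7

D is scale degree 4 in A minor. The diatonic chord on degree 4 would be Dm (iv), but D–F#–A–C# is the major-seventh chord from A major. As a borrowed chord it is labeled IVmaj7.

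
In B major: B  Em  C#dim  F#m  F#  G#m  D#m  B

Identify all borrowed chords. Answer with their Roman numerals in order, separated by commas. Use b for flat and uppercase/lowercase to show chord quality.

iv, ii°, v

B major has the diatonic set B, C#m, D#m, E, F#, G#m, A#dim. B, F#, G#m and D#m are all diatonic. But Em (E–G–B) is foreign: the diatonic IV on degree 4 is E, whereas Em comes from B minor. It is labeled iv. C#dim (C#–E–G) is not: scale degree 2 in B major carries C#m (ii). In B minor the chord on that degree is C#dim, so here it functions as ii°, borrowed from the parallel minor. F#m (F#–A–C#) is not: scale degree 5 in B major carries F# (V). In B minor the chord on that degree is F#m, so here it functions as v, borrowed from the parallel minor.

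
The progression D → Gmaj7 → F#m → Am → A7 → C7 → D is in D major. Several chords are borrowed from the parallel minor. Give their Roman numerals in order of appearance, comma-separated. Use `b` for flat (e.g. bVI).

D major has the diatonic set D, Em, F#m, G, A, Bm, C#dim. D, Gmaj7, F#m and A7 all belong to that set. Am (A–C–E) doesn't fit — on degree 5 D major would have A (V). Am is the degree-5 chord of D minor, so it is the borrowed v. C7 (C–E–G–Bb) doesn't fit — on degree 7 D major would have C#dim (vii°). C7 is the degree-7 chord of D minor, so it is the borrowed bVII7.

v, bVII7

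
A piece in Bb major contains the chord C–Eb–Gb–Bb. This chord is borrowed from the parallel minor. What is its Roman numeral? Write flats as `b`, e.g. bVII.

The root C is the diatonic 2nd degree of Bb major; the borrowing shows in the chord quality. Diatonically Bb major has Cm (ii) on that degree; C–Eb–Gb–Bb is instead the half-diminished-seventh chord native to Bb minor, so it takes the label iiø7.

iiø7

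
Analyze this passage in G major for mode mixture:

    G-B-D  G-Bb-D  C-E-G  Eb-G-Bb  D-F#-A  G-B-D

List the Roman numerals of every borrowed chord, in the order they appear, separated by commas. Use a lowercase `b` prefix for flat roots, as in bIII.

G major has the diatonic set G, Am, Bm, C, D, Em, F#dim. Of the given chords, G–B–D = G, C–E–G = C and D–F#–A = D are diatonic. But G–Bb–D is foreign: the diatonic I on degree 1 is G, whereas Gm comes from G minor. It is labeled i. Eb–G–Bb is not: scale degree 6 in G major carries Em (vi). In G minor the chord on that degree is Eb, so here it functions as bVI, borrowed from the parallel minor.

i, bVI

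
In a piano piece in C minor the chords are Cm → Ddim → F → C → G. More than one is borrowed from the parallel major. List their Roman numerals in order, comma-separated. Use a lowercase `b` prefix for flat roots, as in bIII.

In C minor (with V from harmonic minor) the diatonic chords are Cm, Ddim, Eb, Fm, G, Ab, Bb. Cm, Ddim and G are all diatonic. But F (F–A–C) is foreign: the diatonic iv on degree 4 is Fm, whereas F comes from C major. It is labeled IV. But C (C–E–G) is foreign: the diatonic i on degree 1 is Cm, whereas C comes from C major. It is labeled I.

IV, I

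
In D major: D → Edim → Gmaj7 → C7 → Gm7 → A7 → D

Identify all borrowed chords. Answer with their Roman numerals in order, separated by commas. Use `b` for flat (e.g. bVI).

ii°, bVII7, iv7

D major has the diatonic set D, Em, F#m, G, A, Bm, C#dim. D, Gmaj7 and A7 all belong to that set. But Edim (E–G–Bb) is foreign: the diatonic ii on degree 2 is Em, whereas Edim comes from D minor. It is labeled ii°. But C7 (C–E–G–Bb) is foreign: the diatonic vii° on degree 7 is C#dim, whereas C7 comes from D minor. It is labeled bVII7. Gm7 (G–Bb–D–F) doesn't fit — on degree 4 D major would have G (IV). Gm7 is the degree-4 chord of D minor, so it is the borrowed iv7.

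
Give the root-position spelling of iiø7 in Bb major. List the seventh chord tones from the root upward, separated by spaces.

C Eb Gb Bb

iiø7 is built on scale degree 2, which is C in both Bb major and its parallel. Stacking thirds in Bb minor on C gives C–Eb–Gb–Bb.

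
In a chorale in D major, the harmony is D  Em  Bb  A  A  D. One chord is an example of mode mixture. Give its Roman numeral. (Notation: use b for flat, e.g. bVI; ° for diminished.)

bVI

The diatonic triads in D major are D, Em, F#m, G, A, Bm, C#dim. D, Em and A all belong to that set. But Bb (Bb–D–F) is foreign: the diatonic vi on degree 6 is Bm, whereas Bb comes from D minor. It is labeled bVI.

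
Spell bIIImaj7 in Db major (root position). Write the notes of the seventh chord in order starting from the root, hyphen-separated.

Fb-Ab-Cb-Eb

Scale degree 3 in Db major is F. bIIImaj7 uses the lowered form, Fb, taken from Db minor. In Db minor the chord on Fb is Fb–Ab–Cb–Eb.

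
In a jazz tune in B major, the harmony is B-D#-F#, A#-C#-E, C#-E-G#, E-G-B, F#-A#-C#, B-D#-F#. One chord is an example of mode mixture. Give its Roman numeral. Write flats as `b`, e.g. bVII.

B major has the diatonic set B, C#m, D#m, E, F#, G#m, A#dim. Of the given chords, B–D#–F# = B, A#–C#–E = A#dim, C#–E–G# = C#m and F#–A#–C# = F# are diatonic. E–G–B is not: scale degree 4 in B major carries E (IV). In B minor the chord on that degree is Em, so here it functions as iv, borrowed from the parallel minor.

iv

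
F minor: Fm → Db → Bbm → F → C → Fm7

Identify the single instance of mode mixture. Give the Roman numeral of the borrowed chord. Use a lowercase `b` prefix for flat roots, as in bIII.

In F minor (with V from harmonic minor) the diatonic chords are Fm, Gdim, Ab, Bbm, C, Db, Eb. Fm, Db, Bbm, C and Fm7 are all diatonic. F (F–A–C) is not: scale degree 1 in F minor carries Fm (i). In F major the chord on that degree is F, so here it functions as I, borrowed from the parallel major.

I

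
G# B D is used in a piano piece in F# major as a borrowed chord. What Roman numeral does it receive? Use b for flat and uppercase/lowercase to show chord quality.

ii°

The root G# is the diatonic 2nd degree of F# major; the borrowing shows in the chord quality. G#–B–D is a diminished chord — the form found in F# minor, not the diatonic ii (G#m). Borrowed into F# major it is written ii°.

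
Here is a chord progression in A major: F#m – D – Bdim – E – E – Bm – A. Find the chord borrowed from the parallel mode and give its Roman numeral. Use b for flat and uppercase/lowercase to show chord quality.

ii°

In A major the diatonic chords are A, Bm, C#m, D, E, F#m, G#dim. F#m, D, E, Bm and A are all diatonic. Bdim (B–D–F) is not: scale degree 2 in A major carries Bm (ii). In A minor the chord on that degree is Bdim, so here it functions as ii°, borrowed from the parallel minor.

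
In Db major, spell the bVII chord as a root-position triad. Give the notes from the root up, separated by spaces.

Cb Eb Gb

Scale degree 7 in Db major is C. bVII uses the lowered form, Cb, taken from Db minor. Building the major chord from the parallel minor on Cb: Cb–Eb–Gb.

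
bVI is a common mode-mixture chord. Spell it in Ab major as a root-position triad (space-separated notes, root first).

Fb Ab Cb

The root of bVI is the lowered 6th degree: F becomes Fb. Stacking thirds in Ab minor on Fb gives Fb–Ab–Cb.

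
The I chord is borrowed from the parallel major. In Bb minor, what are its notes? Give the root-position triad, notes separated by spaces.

Bb D F

The root, Bb, is scale degree 1 — the same note in Bb minor and Bb major; only the chord quality changes. Building the major chord from the parallel major on Bb: Bb–D–F.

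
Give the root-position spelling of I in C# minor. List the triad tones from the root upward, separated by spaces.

C# E# G#

The root, C#, is scale degree 1 — the same note in C# minor and C# major; only the chord quality changes. Stacking thirds in C# major on C# gives C#–E#–G#.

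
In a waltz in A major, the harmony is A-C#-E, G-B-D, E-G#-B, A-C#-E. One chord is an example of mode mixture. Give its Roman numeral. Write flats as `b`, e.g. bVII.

The diatonic triads in A major are A, Bm, C#m, D, E, F#m, G#dim. A–C#–E = A and E–G#–B = E both belong to that set. G–B–D doesn't fit — on degree 7 A major would have G#dim (vii°). G is the degree-7 chord of A minor, so it is the borrowed bVII.

bVII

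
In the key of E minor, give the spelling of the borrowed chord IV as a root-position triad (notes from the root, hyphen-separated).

A-C#-E

The root, A, is scale degree 4 — the same note in E minor and E major; only the chord quality changes. Building the major chord from the parallel major on A: A–C#–E.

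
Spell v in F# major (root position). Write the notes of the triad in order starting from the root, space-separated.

C# E G#

The root, C#, is scale degree 5 — the same note in F# major and F# minor; only the chord quality changes. Stacking thirds in F# minor on C# gives C#–E–G#.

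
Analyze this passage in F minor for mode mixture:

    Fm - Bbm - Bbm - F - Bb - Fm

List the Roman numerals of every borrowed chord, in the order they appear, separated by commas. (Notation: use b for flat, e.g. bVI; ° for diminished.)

F minor has the diatonic set Fm, Gdim, Ab, Bbm, C, Db, Eb (with V from harmonic minor). Fm and Bbm both belong to that set. But F (F–A–C) is foreign: the diatonic i on degree 1 is Fm, whereas F comes from F major. It is labeled I. Bb (Bb–D–F) doesn't fit — on degree 4 F minor would have Bbm (iv). Bb is the degree-4 chord of F major, so it is the borrowed IV.

I, IV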